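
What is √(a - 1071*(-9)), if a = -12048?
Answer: I*√2409 ≈ 49.082*I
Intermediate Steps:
√(a - 1071*(-9)) = √(-12048 - 1071*(-9)) = √(-12048 + 9639) = √(-2409) = I*√2409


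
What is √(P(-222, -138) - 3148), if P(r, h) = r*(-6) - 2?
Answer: 3*I*√202 ≈ 42.638*I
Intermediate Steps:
P(r, h) = -2 - 6*r (P(r, h) = -6*r - 2 = -2 - 6*r)
√(P(-222, -138) - 3148) = √((-2 - 6*(-222)) - 3148) = √((-2 + 1332) - 3148) = √(1330 - 3148) = √(-1818) = 3*I*√202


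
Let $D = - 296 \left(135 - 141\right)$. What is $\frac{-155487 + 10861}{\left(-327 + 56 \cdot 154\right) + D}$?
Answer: $- \frac{144626}{10073} \approx -14.358$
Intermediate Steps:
$D = 1776$ ($D = \left(-296\right) \left(-6\right) = 1776$)
$\frac{-155487 + 10861}{\left(-327 + 56 \cdot 154\right) + D} = \frac{-155487 + 10861}{\left(-327 + 56 \cdot 154\right) + 1776} = - \frac{144626}{\left(-327 + 8624\right) + 1776} = - \frac{144626}{8297 + 1776} = - \frac{144626}{10073}$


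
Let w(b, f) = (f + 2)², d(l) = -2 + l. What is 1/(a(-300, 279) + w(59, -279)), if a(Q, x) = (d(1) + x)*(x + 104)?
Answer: 1/183203 ≈ 5.4584e-6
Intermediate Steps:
w(b, f) = (2 + f)²
a(Q, x) = (-1 + x)*(104 + x) (a(Q, x) = ((-2 + 1) + x)*(x + 104) = (-1 + x)*(104 + x))
1/(a(-300, 279) + w(59, -279)) = 1/((-104 + 279² + 103*279) + (2 - 279)²) = 1/((-104 + 77841 + 28737) + (-277)²) = 1/(106474 + 76729) = 1/183203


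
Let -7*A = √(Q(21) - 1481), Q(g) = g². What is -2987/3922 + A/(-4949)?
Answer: -2987/3922 + 4*I*√65/34643 ≈ -0.7616 + 0.0009309*I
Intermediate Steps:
A = -4*I*√65/7 (A = -√(21² - 1481)/7 = -√(441 - 1481)/7 = -4*I*√65/7 ≈ -4.607*I)
-2987/3922 + A/(-4949) = -2987/3922 - 4*I*√65/7/(-4949) = -2987*1/3922 - 4*I*√65/7*(-1/4949) = -2987/3922 + 4*I*√65/34643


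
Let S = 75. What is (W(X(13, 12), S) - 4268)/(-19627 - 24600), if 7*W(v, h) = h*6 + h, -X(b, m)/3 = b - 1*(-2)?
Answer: 4193/44227 ≈ 0.094806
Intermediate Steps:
X(b, m) = -6 - 3*b (X(b, m) = -3*(b - 1*(-2)) = -3*(b + 2) = -3*(2 + b) = -6 - 3*b)
W(v, h) = h (W(v, h) = (h*6 + h)/7 = (6*h + h)/7 = (7*h)/7 = h)
(W(X(13, 12), S) - 4268)/(-19627 - 24600) = (75 - 4268)/(-19627 - 24600) = -4193/(-44227) = -4193*(-1/44227) = 4193/44227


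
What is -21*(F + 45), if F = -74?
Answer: 609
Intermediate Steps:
-21*(F + 45) = -21*(-74 + 45) = -21*(-29) = 609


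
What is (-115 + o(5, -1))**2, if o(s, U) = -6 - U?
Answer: 14400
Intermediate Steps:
(-115 + o(5, -1))**2 = (-115 + (-6 - 1*(-1)))**2 = (-115 + (-6 + 1))**2 = (-115 - 5)**2 = (-120)**2 = 14400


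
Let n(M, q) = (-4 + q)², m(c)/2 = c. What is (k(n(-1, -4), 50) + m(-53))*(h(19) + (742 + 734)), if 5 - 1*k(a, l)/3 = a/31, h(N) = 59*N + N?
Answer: -7882008/31 ≈ -2.5426e+5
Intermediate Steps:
m(c) = 2*c
h(N) = 60*N
k(a, l) = 15 - 3*a/31
(k(n(-1, -4), 50) + m(-53))*(h(19) + (742 + 734)) = ((15 - 3*(-4 - 4)²/31) + 2*(-53))*(60*19 + (742 + 734)) = ((15 - 3/31*(-8)²) - 106)*(1140 + 1476) = ((15 - 3/31*64) - 106)*2616 = ((15 - 192/31) - 106)*2616 = (273/31 - 106)*2616 = -3013/31*2616 = -7882008/31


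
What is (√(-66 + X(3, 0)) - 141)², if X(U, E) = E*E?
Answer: (141 - I*√66)² ≈ 19815.0 - 2291.0*I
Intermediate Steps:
X(U, E) = E²
(√(-66 + X(3, 0)) - 141)² = (√(-66 + 0²) - 141)² = (√(-66 + 0) - 141)² = (√(-66) - 141)² = (I*√66 - 141)² = (-141 + I*√66)²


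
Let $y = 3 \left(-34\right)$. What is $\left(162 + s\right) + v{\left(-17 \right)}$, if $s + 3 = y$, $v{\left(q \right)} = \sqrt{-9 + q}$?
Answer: $57 + i \sqrt{26} \approx 57.0 + 5.099 i$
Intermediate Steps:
$y = -102$
$s = -105$ ($s = -3 - 102 = -105$)
$\left(162 + s\right) + v{\left(-17 \right)} = \left(162 - 105\right) + \sqrt{-9 - 17} = 57 + \sqrt{-26} = 57 + i \sqrt{26}$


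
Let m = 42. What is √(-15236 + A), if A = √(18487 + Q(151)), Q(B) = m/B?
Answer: √(-347396036 + 1057*√8602621)/151 ≈ 122.88*I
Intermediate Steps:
Q(B) = 42/B
A = 7*√8602621/151 (A = √(18487 + 42/151) = √(2791579/151) = 7*√8602621/151 ≈ 135.97)
√(-15236 + A) = √(-15236 + 7*√8602621/151)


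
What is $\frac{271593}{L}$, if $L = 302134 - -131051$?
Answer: $\frac{90531}{144395} \approx 0.62697$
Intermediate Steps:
$L = 433185$ ($L = 302134 + 131051 = 433185$)
$\frac{271593}{L} = \frac{271593}{433185} = 271593 \cdot \frac{1}{433185} = \frac{90531}{144395}$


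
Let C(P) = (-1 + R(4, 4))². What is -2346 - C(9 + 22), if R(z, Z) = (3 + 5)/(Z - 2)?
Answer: -2355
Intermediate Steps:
R(z, Z) = 8/(-2 + Z)
C(P) = 9 (C(P) = (-1 + 8/(-2 + 4))² = (-1 + 8/2)² = (-1 + 8*(½))² = (-1 + 4)² = 3² = 9)
-2346 - C(9 + 22) = -2346 - 1*9 = -2346 - 9 = -2355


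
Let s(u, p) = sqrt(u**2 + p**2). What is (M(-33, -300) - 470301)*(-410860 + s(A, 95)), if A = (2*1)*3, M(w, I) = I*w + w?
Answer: 189173913240 - 460434*sqrt(9061) ≈ 1.8913e+11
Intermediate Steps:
M(w, I) = w + I*w
A = 6 (A = 2*3 = 6)
s(u, p) = sqrt(p**2 + u**2)
(M(-33, -300) - 470301)*(-410860 + s(A, 95)) = (-33*(1 - 300) - 470301)*(-410860 + sqrt(95**2 + 6**2)) = (-33*(-299) - 470301)*(-410860 + sqrt(9025 + 36)) = (9867 - 470301)*(-410860 + sqrt(9061)) = -460434*(-410860 + sqrt(9061)) = 189173913240 - 460434*sqrt(9061)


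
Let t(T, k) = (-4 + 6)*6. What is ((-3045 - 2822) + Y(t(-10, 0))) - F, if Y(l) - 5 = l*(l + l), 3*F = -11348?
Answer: -5374/3 ≈ -1791.3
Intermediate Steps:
F = -11348/3 (F = (1/3)*(-11348) = -11348/3 ≈ -3782.7)
t(T, k) = 12 (t(T, k) = 2*6 = 12)
Y(l) = 5 + 2*l**2 (Y(l) = 5 + l*(l + l) = 5 + l*(2*l) = 5 + 2*l**2)
((-3045 - 2822) + Y(t(-10, 0))) - F = ((-3045 - 2822) + (5 + 2*12**2)) - 1*(-11348/3) = (-5867 + (5 + 2*144)) + 11348/3 = (-5867 + (5 + 288)) + 11348/3 = (-5867 + 293) + 11348/3 = -5574 + 11348/3 = -5374/3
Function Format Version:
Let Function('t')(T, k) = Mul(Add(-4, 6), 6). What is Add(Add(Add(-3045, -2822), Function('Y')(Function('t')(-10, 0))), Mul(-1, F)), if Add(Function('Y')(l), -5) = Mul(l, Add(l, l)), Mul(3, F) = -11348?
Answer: Rational(-5374, 3) ≈ -1791.3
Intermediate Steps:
F = Rational(-11348, 3) (F = Mul(Rational(1, 3), -11348) = Rational(-11348, 3) ≈ -3782.7)
Function('t')(T, k) = 12 (Function('t')(T, k) = Mul(2, 6) = 12)
Function('Y')(l) = Add(5, Mul(2, Pow(l, 2))) (Function('Y')(l) = Add(5, Mul(l, Add(l, l))) = Add(5, Mul(l, Mul(2, l))) = Add(5, Mul(2, Pow(l, 2))))
Add(Add(Add(-3045, -2822), Function('Y')(Function('t')(-10, 0))), Mul(-1, F)) = Add(Add(Add(-3045, -2822), Add(5, Mul(2, Pow(12, 2)))), Mul(-1, Rational(-11348, 3))) = Add(Add(-5867, Add(5, Mul(2, 144))), Rational(11348, 3)) = Add(Add(-5867, Add(5, 288)), Rational(11348, 3)) = Add(Add(-5867, 293), Rational(11348, 3)) = Add(-5574, Rational(11348, 3)) = Rational(-5374, 3)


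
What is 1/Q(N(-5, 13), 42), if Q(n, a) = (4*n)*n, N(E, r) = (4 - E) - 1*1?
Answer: 1/256 ≈ 0.0039063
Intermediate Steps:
N(E, r) = 3 - E (N(E, r) = (4 - E) - 1 = 3 - E)
Q(n, a) = 4*n²
1/Q(N(-5, 13), 42) = 1/(4*(3 - 1*(-5))²) = 1/(4*(3 + 5)²) = 1/(4*8²) = 1/(4*64) = 1/256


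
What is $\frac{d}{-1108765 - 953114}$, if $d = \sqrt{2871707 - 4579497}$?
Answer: $- \frac{i \sqrt{1707790}}{2061879} \approx - 0.0006338 i$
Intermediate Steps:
$d = i \sqrt{1707790}$ ($d = \sqrt{-1707790} = i \sqrt{1707790} \approx 1306.8 i$)
$\frac{d}{-1108765 - 953114} = \frac{i \sqrt{1707790}}{-1108765 - 953114} = \frac{i \sqrt{1707790}}{-2061879} = i \sqrt{1707790} \left(- \frac{1}{2061879}\right) = - \frac{i \sqrt{1707790}}{2061879}$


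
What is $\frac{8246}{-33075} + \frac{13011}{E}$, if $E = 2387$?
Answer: $\frac{8380727}{1611225} \approx 5.2015$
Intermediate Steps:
$\frac{8246}{-33075} + \frac{13011}{E} = \frac{8246}{-33075} + \frac{13011}{2387} = 8246 \left(- \frac{1}{33075}\right) + 13011 \cdot \frac{1}{2387} = - \frac{1178}{4725} + \frac{13011}{2387} = \frac{8380727}{1611225}$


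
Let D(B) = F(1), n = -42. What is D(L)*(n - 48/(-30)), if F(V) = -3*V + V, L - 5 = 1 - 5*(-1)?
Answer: 404/5 ≈ 80.800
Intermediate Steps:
L = 11 (L = 5 + (1 - 5*(-1)) = 5 + (1 + 5) = 5 + 6 = 11)
F(V) = -2*V
D(B) = -2 (D(B) = -2*1 = -2)
D(L)*(n - 48/(-30)) = -2*(-42 - 48/(-30)) = -2*(-42 - 48*(-1/30)) = -2*(-42 + 8/5) = -2*(-202/5) = 404/5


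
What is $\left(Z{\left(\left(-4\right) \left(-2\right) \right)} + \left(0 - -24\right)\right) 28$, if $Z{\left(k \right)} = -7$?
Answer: $476$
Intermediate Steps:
$\left(Z{\left(\left(-4\right) \left(-2\right) \right)} + \left(0 - -24\right)\right) 28 = \left(-7 + \left(0 - -24\right)\right) 28 = \left(-7 + \left(0 + 24\right)\right) 28 = \left(-7 + 24\right) 28 = 17 \cdot 28 = 476$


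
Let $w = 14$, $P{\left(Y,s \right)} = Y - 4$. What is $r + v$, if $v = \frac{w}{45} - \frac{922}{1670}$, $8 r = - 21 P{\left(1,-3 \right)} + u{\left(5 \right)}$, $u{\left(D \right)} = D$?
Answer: $\frac{124133}{15030} \approx 8.259$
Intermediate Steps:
$P{\left(Y,s \right)} = -4 + Y$ ($P{\left(Y,s \right)} = Y - 4 = -4 + Y$)
$r = \frac{17}{2}$ ($r = \frac{- 21 \left(-4 + 1\right) + 5}{8} = \frac{\left(-21\right) \left(-3\right) + 5}{8} = \frac{63 + 5}{8} = \frac{1}{8} \cdot 68 = \frac{17}{2} \approx 8.5$)
$v = - \frac{1811}{7515}$ ($v = \frac{14}{45} - \frac{922}{1670} = 14 \cdot \frac{1}{45} - \frac{461}{835} = \frac{14}{45} - \frac{461}{835} = - \frac{1811}{7515} \approx -0.24098$)
$r + v = \frac{17}{2} - \frac{1811}{7515} = \frac{124133}{15030}$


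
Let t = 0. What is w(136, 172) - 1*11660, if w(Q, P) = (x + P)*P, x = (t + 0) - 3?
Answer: 17408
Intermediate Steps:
x = -3 (x = (0 + 0) - 3 = 0 - 3 = -3)
w(Q, P) = P*(-3 + P) (w(Q, P) = (-3 + P)*P = P*(-3 + P))
w(136, 172) - 1*11660 = 172*(-3 + 172) - 1*11660 = 172*169 - 11660 = 29068 - 11660 = 17408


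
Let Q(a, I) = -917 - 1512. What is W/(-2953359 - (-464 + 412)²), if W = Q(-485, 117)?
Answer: 2429/2956063 ≈ 0.00082170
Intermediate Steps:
Q(a, I) = -2429
W = -2429
W/(-2953359 - (-464 + 412)²) = -2429/(-2953359 - (-464 + 412)²) = -2429/(-2953359 - 1*(-52)²) = -2429/(-2953359 - 1*2704) = -2429/(-2953359 - 2704) = -2429/(-2956063) = -2429*(-1/2956063) = 2429/2956063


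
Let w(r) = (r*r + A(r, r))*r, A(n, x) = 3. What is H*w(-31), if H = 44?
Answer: -1314896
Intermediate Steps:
w(r) = r*(3 + r²) (w(r) = (r*r + 3)*r = (r² + 3)*r = (3 + r²)*r = r*(3 + r²))
H*w(-31) = 44*(-31*(3 + (-31)²)) = 44*(-31*(3 + 961)) = 44*(-31*964) = 44*(-29884) = -1314896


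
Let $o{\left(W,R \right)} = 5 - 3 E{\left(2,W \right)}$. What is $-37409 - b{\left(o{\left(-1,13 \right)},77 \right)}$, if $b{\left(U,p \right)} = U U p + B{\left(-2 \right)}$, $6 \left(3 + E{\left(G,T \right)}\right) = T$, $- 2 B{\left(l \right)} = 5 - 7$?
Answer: $- \frac{214397}{4} \approx -53599.0$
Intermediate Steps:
$B{\left(l \right)} = 1$ ($B{\left(l \right)} = - \frac{5 - 7}{2} = \left(- \frac{1}{2}\right) \left(-2\right) = 1$)
$E{\left(G,T \right)} = -3 + \frac{T}{6}$
$o{\left(W,R \right)} = 14 - \frac{W}{2}$ ($o{\left(W,R \right)} = 5 - 3 \left(-3 + \frac{W}{6}\right) = 5 - \left(-9 + \frac{W}{2}\right) = 14 - \frac{W}{2}$)
$b{\left(U,p \right)} = 1 + p U^{2}$ ($b{\left(U,p \right)} = U U p + 1 = U^{2} p + 1 = p U^{2} + 1 = 1 + p U^{2}$)
$-37409 - b{\left(o{\left(-1,13 \right)},77 \right)} = -37409 - \left(1 + 77 \left(14 - - \frac{1}{2}\right)^{2}\right) = -37409 - \left(1 + 77 \left(14 + \frac{1}{2}\right)^{2}\right) = -37409 - \left(1 + 77 \left(\frac{29}{2}\right)^{2}\right) = -37409 - \left(1 + 77 \cdot \frac{841}{4}\right) = -37409 - \left(1 + \frac{64757}{4}\right) = -37409 - \frac{64761}{4} = - \frac{214397}{4}$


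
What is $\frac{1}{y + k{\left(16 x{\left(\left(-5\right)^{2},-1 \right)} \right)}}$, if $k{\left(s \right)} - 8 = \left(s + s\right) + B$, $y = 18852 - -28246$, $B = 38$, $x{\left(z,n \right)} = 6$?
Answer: $\frac{1}{47336} \approx 2.1126 \cdot 10^{-5}$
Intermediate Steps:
$y = 47098$ ($y = 18852 + 28246 = 47098$)
$k{\left(s \right)} = 46 + 2 s$ ($k{\left(s \right)} = 8 + \left(\left(s + s\right) + 38\right) = 8 + \left(2 s + 38\right) = 8 + \left(38 + 2 s\right) = 46 + 2 s$)
$\frac{1}{y + k{\left(16 x{\left(\left(-5\right)^{2},-1 \right)} \right)}} = \frac{1}{47098 + \left(46 + 2 \cdot 16 \cdot 6\right)} = \frac{1}{47098 + \left(46 + 2 \cdot 96\right)} = \frac{1}{47098 + \left(46 + 192\right)} = \frac{1}{47098 + 238} = \frac{1}{47336}$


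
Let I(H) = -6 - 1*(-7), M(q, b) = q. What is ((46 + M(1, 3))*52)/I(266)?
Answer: 2444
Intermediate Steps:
I(H) = 1 (I(H) = -6 + 7 = 1)
((46 + M(1, 3))*52)/I(266) = ((46 + 1)*52)/1 = (47*52)*1 = 2444*1 = 2444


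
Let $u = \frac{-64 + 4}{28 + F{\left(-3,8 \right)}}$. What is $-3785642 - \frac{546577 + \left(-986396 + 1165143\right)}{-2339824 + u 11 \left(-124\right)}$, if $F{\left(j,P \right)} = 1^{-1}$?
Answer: $- \frac{64141126556889}{16943264} \approx -3.7856 \cdot 10^{6}$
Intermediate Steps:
$F{\left(j,P \right)} = 1$
$u = - \frac{60}{29}$ ($u = \frac{-64 + 4}{28 + 1} = - \frac{60}{29} \approx -2.069$)
$-3785642 - \frac{546577 + \left(-986396 + 1165143\right)}{-2339824 + u 11 \left(-124\right)} = -3785642 - \frac{546577 + \left(-986396 + 1165143\right)}{-2339824 + \left(- \frac{60}{29}\right) 11 \left(-124\right)} = -3785642 - \frac{546577 + 178747}{-2339824 - - \frac{81840}{29}} = -3785642 - \frac{725324}{-2339824 + \frac{81840}{29}} = -3785642 - \frac{725324}{- \frac{67773056}{29}} = -3785642 - 725324 \left(- \frac{29}{67773056}\right) = -3785642 - - \frac{5258599}{16943264} = -3785642 + \frac{5258599}{16943264} = - \frac{64141126556889}{16943264}$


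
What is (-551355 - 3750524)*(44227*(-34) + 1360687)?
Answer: 615302055249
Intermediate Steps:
(-551355 - 3750524)*(44227*(-34) + 1360687) = -4301879*(-1503718 + 1360687) = -4301879*(-143031) = 615302055249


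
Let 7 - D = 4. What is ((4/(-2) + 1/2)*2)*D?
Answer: -9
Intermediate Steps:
D = 3 (D = 7 - 1*4 = 7 - 4 = 3)
((4/(-2) + 1/2)*2)*D = ((4/(-2) + 1/2)*2)*3 = ((4*(-1/2) + 1*(1/2))*2)*3 = ((-2 + 1/2)*2)*3 = -3/2*2*3 = -3*3 = -9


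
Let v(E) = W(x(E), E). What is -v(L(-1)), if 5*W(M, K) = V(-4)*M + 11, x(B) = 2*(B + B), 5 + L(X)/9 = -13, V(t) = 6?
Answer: 3877/5 ≈ 775.40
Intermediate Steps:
L(X) = -162 (L(X) = -45 + 9*(-13) = -45 - 117 = -162)
x(B) = 4*B (x(B) = 2*(2*B) = 4*B)
W(M, K) = 11/5 + 6*M/5 (W(M, K) = (6*M + 11)/5 = (11 + 6*M)/5 = 11/5 + 6*M/5)
v(E) = 11/5 + 24*E/5 (v(E) = 11/5 + 6*(4*E)/5 = 11/5 + 24*E/5)
-v(L(-1)) = -(11/5 + (24/5)*(-162)) = -(11/5 - 3888/5) = -1*(-3877/5) = 3877/5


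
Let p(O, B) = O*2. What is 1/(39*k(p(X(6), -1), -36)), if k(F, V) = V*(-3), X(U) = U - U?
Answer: 1/4212 ≈ 0.00023742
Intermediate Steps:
X(U) = 0
p(O, B) = 2*O
k(F, V) = -3*V
1/(39*k(p(X(6), -1), -36)) = 1/(39*(-3*(-36))) = 1/(39*108) = 1/4212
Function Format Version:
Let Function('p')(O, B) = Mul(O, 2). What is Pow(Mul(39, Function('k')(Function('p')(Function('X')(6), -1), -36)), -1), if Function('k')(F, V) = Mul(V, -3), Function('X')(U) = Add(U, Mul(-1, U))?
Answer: Rational(1, 4212) ≈ 0.00023742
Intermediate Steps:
Function('X')(U) = 0
Function('p')(O, B) = Mul(2, O)
Function('k')(F, V) = Mul(-3, V)
Pow(Mul(39, Function('k')(Function('p')(Function('X')(6), -1), -36)), -1) = Pow(Mul(39, Mul(-3, -36)), -1) = Pow(Mul(39, 108), -1) = Pow(4212, -1) = Rational(1, 4212)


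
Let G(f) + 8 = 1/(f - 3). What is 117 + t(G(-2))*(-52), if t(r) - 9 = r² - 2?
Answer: -93587/25 ≈ -3743.5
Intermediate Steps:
G(f) = -8 + 1/(-3 + f) (G(f) = -8 + 1/(f - 3) = -8 + 1/(-3 + f))
t(r) = 7 + r² (t(r) = 9 + (r² - 2) = 9 + (-2 + r²) = 7 + r²)
117 + t(G(-2))*(-52) = 117 + (7 + ((25 - 8*(-2))/(-3 - 2))²)*(-52) = 117 + (7 + ((25 + 16)/(-5))²)*(-52) = 117 + (7 + (-⅕*41)²)*(-52) = 117 + (7 + (-41/5)²)*(-52) = 117 + (7 + 1681/25)*(-52) = 117 + (1856/25)*(-52) = 117 - 96512/25 = -93587/25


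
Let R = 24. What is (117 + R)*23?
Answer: 3243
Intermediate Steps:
(117 + R)*23 = (117 + 24)*23 = 141*23 = 3243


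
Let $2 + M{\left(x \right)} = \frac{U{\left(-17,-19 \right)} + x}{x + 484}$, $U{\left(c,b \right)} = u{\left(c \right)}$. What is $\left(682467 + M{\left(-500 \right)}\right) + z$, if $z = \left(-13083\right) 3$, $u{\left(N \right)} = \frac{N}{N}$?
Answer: $\frac{10291955}{16} \approx 6.4325 \cdot 10^{5}$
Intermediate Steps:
$u{\left(N \right)} = 1$
$U{\left(c,b \right)} = 1$
$M{\left(x \right)} = -2 + \frac{1 + x}{484 + x}$ ($M{\left(x \right)} = -2 + \frac{1 + x}{x + 484} = -2 + \frac{1 + x}{484 + x}$)
$z = -39249$
$\left(682467 + M{\left(-500 \right)}\right) + z = \left(682467 + \frac{-967 - -500}{484 - 500}\right) - 39249 = \left(682467 + \frac{-967 + 500}{-16}\right) - 39249 = \left(682467 - - \frac{467}{16}\right) - 39249 = \left(682467 + \frac{467}{16}\right) - 39249 = \frac{10919939}{16} - 39249 = \frac{10291955}{16}$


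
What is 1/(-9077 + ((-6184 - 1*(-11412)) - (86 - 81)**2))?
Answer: -1/3874 ≈ -0.00025813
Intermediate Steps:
1/(-9077 + ((-6184 - 1*(-11412)) - (86 - 81)**2)) = 1/(-9077 + ((-6184 + 11412) - 1*5**2)) = 1/(-9077 + (5228 - 1*25)) = 1/(-9077 + (5228 - 25)) = 1/(-9077 + 5203) = 1/(-3874) = -1/3874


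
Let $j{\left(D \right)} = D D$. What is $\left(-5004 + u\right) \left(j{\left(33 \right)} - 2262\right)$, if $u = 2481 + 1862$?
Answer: $775353$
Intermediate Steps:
$j{\left(D \right)} = D^{2}$
$u = 4343$
$\left(-5004 + u\right) \left(j{\left(33 \right)} - 2262\right) = \left(-5004 + 4343\right) \left(33^{2} - 2262\right) = - 661 \left(1089 - 2262\right) = \left(-661\right) \left(-1173\right) = 775353$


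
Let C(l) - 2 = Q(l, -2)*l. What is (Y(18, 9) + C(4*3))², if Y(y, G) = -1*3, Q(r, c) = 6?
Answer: 5041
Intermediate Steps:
C(l) = 2 + 6*l
Y(y, G) = -3
(Y(18, 9) + C(4*3))² = (-3 + (2 + 6*(4*3)))² = (-3 + (2 + 6*12))² = (-3 + (2 + 72))² = (-3 + 74)² = 71² = 5041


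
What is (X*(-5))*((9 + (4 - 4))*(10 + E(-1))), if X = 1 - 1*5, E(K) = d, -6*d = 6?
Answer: 1620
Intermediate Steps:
d = -1 (d = -⅙*6 = -1)
E(K) = -1
X = -4 (X = 1 - 5 = -4)
(X*(-5))*((9 + (4 - 4))*(10 + E(-1))) = (-4*(-5))*((9 + (4 - 4))*(10 - 1)) = 20*((9 + 0)*9) = 20*(9*9) = 20*81 = 1620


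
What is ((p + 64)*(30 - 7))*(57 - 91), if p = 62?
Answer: -98532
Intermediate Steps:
((p + 64)*(30 - 7))*(57 - 91) = ((62 + 64)*(30 - 7))*(57 - 91) = (126*23)*(-34) = 2898*(-34) = -98532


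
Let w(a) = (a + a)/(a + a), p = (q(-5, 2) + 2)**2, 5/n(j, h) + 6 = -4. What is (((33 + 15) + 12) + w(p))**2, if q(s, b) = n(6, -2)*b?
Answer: 3721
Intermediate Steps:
n(j, h) = -1/2 (n(j, h) = 5/(-6 - 4) = 5/(-10) = 5*(-1/10) = -1/2)
q(s, b) = -b/2
p = 1 (p = (-1/2*2 + 2)**2 = (-1 + 2)**2 = 1**2 = 1)
w(a) = 1 (w(a) = (2*a)/((2*a)) = (2*a)*(1/(2*a)) = 1)
(((33 + 15) + 12) + w(p))**2 = (((33 + 15) + 12) + 1)**2 = ((48 + 12) + 1)**2 = (60 + 1)**2 = 61**2 = 3721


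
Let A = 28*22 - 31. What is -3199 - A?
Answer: -3784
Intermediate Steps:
A = 585 (A = 616 - 31 = 585)
-3199 - A = -3199 - 1*585 = -3199 - 585 = -3784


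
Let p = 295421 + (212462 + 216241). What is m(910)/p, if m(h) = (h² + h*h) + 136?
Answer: 414084/181031 ≈ 2.2874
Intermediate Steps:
p = 724124 (p = 295421 + 428703 = 724124)
m(h) = 136 + 2*h² (m(h) = (h² + h²) + 136 = 2*h² + 136 = 136 + 2*h²)
m(910)/p = (136 + 2*910²)/724124 = (136 + 2*828100)*(1/724124) = (136 + 1656200)*(1/724124) = 1656336*(1/724124) = 414084/181031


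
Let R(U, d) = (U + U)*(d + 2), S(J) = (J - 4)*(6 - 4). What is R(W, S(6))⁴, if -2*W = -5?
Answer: 810000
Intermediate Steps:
S(J) = -8 + 2*J (S(J) = (-4 + J)*2 = -8 + 2*J)
W = 5/2 (W = -½*(-5) = 5/2 ≈ 2.5000)
R(U, d) = 2*U*(2 + d) (R(U, d) = (2*U)*(2 + d) = 2*U*(2 + d))
R(W, S(6))⁴ = (2*(5/2)*(2 + (-8 + 2*6)))⁴ = (2*(5/2)*(2 + (-8 + 12)))⁴ = (2*(5/2)*(2 + 4))⁴ = (2*(5/2)*6)⁴ = 30⁴ = 810000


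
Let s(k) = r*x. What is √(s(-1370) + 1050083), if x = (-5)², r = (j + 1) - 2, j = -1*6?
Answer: 2*√262477 ≈ 1024.7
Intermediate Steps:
j = -6
r = -7 (r = (-6 + 1) - 2 = -5 - 2 = -7)
x = 25
s(k) = -175 (s(k) = -7*25 = -175)
√(s(-1370) + 1050083) = √(-175 + 1050083) = √1049908 = 2*√262477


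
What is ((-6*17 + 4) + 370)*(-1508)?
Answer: -410176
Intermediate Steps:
((-6*17 + 4) + 370)*(-1508) = ((-102 + 4) + 370)*(-1508) = (-98 + 370)*(-1508) = 272*(-1508) = -410176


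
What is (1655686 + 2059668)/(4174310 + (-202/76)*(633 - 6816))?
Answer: 141183452/159248263 ≈ 0.88656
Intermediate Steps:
(1655686 + 2059668)/(4174310 + (-202/76)*(633 - 6816)) = 3715354/(4174310 - 202*1/76*(-6183)) = 3715354/(4174310 - 101/38*(-6183)) = 3715354/(4174310 + 624483/38) = 3715354/(159248263/38) = 3715354*(38/159248263) = 141183452/159248263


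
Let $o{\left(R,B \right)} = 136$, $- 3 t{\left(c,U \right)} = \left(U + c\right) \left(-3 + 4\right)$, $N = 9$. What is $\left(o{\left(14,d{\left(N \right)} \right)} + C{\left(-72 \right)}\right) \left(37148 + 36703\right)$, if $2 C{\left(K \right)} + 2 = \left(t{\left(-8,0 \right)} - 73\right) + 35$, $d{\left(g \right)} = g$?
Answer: $8665184$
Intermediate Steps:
$t{\left(c,U \right)} = - \frac{U}{3} - \frac{c}{3}$ ($t{\left(c,U \right)} = - \frac{\left(U + c\right) \left(-3 + 4\right)}{3} = - \frac{\left(U + c\right) 1}{3} = - \frac{U + c}{3} = - \frac{U}{3} - \frac{c}{3}$)
$C{\left(K \right)} = - \frac{56}{3}$ ($C{\left(K \right)} = -1 + \frac{\left(\left(\left(- \frac{1}{3}\right) 0 - - \frac{8}{3}\right) - 73\right) + 35}{2} = -1 + \frac{\left(\left(0 + \frac{8}{3}\right) - 73\right) + 35}{2} = -1 + \frac{\left(\frac{8}{3} - 73\right) + 35}{2} = -1 + \frac{- \frac{211}{3} + 35}{2} = -1 + \frac{1}{2} \left(- \frac{106}{3}\right) = -1 - \frac{53}{3} = - \frac{56}{3}$)
$\left(o{\left(14,d{\left(N \right)} \right)} + C{\left(-72 \right)}\right) \left(37148 + 36703\right) = \left(136 - \frac{56}{3}\right) \left(37148 + 36703\right) = \frac{352}{3} \cdot 73851 = 8665184$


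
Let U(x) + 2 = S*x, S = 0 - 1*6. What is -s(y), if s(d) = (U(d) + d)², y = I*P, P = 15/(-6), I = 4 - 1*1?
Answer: -5041/4 ≈ -1260.3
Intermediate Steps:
S = -6 (S = 0 - 6 = -6)
I = 3 (I = 4 - 1 = 3)
U(x) = -2 - 6*x
P = -5/2 (P = 15*(-⅙) = -5/2 ≈ -2.5000)
y = -15/2 (y = 3*(-5/2) = -15/2 ≈ -7.5000)
s(d) = (-2 - 5*d)² (s(d) = ((-2 - 6*d) + d)² = (-2 - 5*d)²)
-s(y) = -(2 + 5*(-15/2))² = -(2 - 75/2)² = -(-71/2)² = -1*5041/4 = -5041/4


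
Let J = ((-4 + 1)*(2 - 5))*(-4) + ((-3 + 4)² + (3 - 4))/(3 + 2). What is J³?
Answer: -46656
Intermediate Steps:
J = -36 (J = -3*(-3)*(-4) + (1² - 1)/5 = 9*(-4) + (1 - 1)*(⅕) = -36 + 0*(⅕) = -36 + 0 = -36)
J³ = (-36)³ = -46656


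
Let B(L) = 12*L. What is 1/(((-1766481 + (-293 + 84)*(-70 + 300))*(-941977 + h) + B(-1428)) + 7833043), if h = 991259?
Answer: -1/89416886475 ≈ -1.1184e-11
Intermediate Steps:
1/(((-1766481 + (-293 + 84)*(-70 + 300))*(-941977 + h) + B(-1428)) + 7833043) = 1/(((-1766481 + (-293 + 84)*(-70 + 300))*(-941977 + 991259) + 12*(-1428)) + 7833043) = 1/(((-1766481 - 209*230)*49282 - 17136) + 7833043) = 1/(((-1766481 - 48070)*49282 - 17136) + 7833043) = 1/((-1814551*49282 - 17136) + 7833043) = 1/((-89424702382 - 17136) + 7833043) = 1/(-89424719518 + 7833043) = 1/(-89416886475) = -1/89416886475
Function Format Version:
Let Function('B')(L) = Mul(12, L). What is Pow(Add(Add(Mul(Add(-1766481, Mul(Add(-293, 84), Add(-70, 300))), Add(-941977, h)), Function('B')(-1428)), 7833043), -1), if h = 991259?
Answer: Rational(-1, 89416886475) ≈ -1.1184e-11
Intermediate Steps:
Pow(Add(Add(Mul(Add(-1766481, Mul(Add(-293, 84), Add(-70, 300))), Add(-941977, h)), Function('B')(-1428)), 7833043), -1) = Pow(Add(Add(Mul(Add(-1766481, Mul(Add(-293, 84), Add(-70, 300))), Add(-941977, 991259)), Mul(12, -1428)), 7833043), -1) = Pow(Add(Add(Mul(Add(-1766481, Mul(-209, 230)), 49282), -17136), 7833043), -1) = Pow(Add(Add(Mul(Add(-1766481, -48070), 49282), -17136), 7833043), -1) = Pow(Add(Add(Mul(-1814551, 49282), -17136), 7833043), -1) = Pow(Add(Add(-89424702382, -17136), 7833043), -1) = Pow(Add(-89424719518, 7833043), -1) = Pow(-89416886475, -1) = Rational(-1, 89416886475)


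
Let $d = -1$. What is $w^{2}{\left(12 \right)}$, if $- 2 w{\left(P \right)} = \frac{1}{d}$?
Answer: $\frac{1}{4} \approx 0.25$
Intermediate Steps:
$w{\left(P \right)} = \frac{1}{2}$ ($w{\left(P \right)} = - \frac{1}{2 \left(-1\right)} = \left(- \frac{1}{2}\right) \left(-1\right) = \frac{1}{2}$)
$w^{2}{\left(12 \right)} = \left(\frac{1}{2}\right)^{2} = \frac{1}{4}$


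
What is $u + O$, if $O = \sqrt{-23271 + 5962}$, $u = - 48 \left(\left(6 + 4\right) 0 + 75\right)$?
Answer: $-3600 + i \sqrt{17309} \approx -3600.0 + 131.56 i$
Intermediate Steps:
$u = -3600$ ($u = - 48 \left(10 \cdot 0 + 75\right) = - 48 \left(0 + 75\right) = \left(-48\right) 75 = -3600$)
$O = i \sqrt{17309}$ ($O = \sqrt{-17309} = i \sqrt{17309} \approx 131.56 i$)
$u + O = -3600 + i \sqrt{17309}$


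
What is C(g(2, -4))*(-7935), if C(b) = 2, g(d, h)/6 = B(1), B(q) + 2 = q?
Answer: -15870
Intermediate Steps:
B(q) = -2 + q
g(d, h) = -6 (g(d, h) = 6*(-2 + 1) = 6*(-1) = -6)
C(g(2, -4))*(-7935) = 2*(-7935) = -15870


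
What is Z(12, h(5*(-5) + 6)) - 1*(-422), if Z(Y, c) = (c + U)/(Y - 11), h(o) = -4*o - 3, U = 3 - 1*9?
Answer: 489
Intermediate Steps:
U = -6 (U = 3 - 9 = -6)
h(o) = -3 - 4*o
Z(Y, c) = (-6 + c)/(-11 + Y) (Z(Y, c) = (c - 6)/(Y - 11) = (-6 + c)/(-11 + Y))
Z(12, h(5*(-5) + 6)) - 1*(-422) = (-6 + (-3 - 4*(5*(-5) + 6)))/(-11 + 12) - 1*(-422) = (-6 + (-3 - 4*(-25 + 6)))/1 + 422 = 1*(-6 + (-3 - 4*(-19))) + 422 = 1*(-6 + (-3 + 76)) + 422 = 1*(-6 + 73) + 422 = 1*67 + 422 = 67 + 422 = 489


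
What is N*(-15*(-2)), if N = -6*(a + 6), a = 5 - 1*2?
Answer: -1620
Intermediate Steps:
a = 3 (a = 5 - 2 = 3)
N = -54 (N = -6*(3 + 6) = -6*9 = -54)
N*(-15*(-2)) = -(-810)*(-2) = -54*30 = -1620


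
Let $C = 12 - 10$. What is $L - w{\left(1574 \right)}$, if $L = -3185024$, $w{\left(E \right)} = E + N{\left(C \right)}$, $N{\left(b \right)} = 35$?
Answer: $-3186633$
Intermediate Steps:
$C = 2$
$w{\left(E \right)} = 35 + E$ ($w{\left(E \right)} = E + 35 = 35 + E$)
$L - w{\left(1574 \right)} = -3185024 - \left(35 + 1574\right) = -3185024 - 1609 = -3186633$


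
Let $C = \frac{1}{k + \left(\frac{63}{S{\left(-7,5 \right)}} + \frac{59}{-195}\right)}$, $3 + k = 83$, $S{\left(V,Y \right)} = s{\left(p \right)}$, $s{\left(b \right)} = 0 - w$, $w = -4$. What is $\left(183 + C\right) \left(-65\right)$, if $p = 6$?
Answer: $- \frac{885621555}{74449} \approx -11896.0$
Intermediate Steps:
$s{\left(b \right)} = 4$ ($s{\left(b \right)} = 0 - -4 = 0 + 4 = 4$)
$S{\left(V,Y \right)} = 4$
$k = 80$ ($k = -3 + 83 = 80$)
$C = \frac{780}{74449}$ ($C = \frac{1}{80 + \left(\frac{63}{4} + \frac{59}{-195}\right)} = \frac{1}{80 + \left(63 \cdot \frac{1}{4} + 59 \left(- \frac{1}{195}\right)\right)} = \frac{1}{80 + \left(\frac{63}{4} - \frac{59}{195}\right)} = \frac{1}{80 + \frac{12049}{780}} = \frac{1}{\frac{74449}{780}} = \frac{780}{74449} \approx 0.010477$)
$\left(183 + C\right) \left(-65\right) = \left(183 + \frac{780}{74449}\right) \left(-65\right) = \frac{13624947}{74449} \left(-65\right) = - \frac{885621555}{74449}$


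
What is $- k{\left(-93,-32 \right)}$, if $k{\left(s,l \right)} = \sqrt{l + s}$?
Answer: $- 5 i \sqrt{5} \approx - 11.18 i$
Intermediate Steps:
$- k{\left(-93,-32 \right)} = - \sqrt{-32 - 93} = - \sqrt{-125} = - 5 i \sqrt{5}$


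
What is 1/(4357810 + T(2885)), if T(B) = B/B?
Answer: 1/4357811 ≈ 2.2947e-7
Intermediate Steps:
T(B) = 1
1/(4357810 + T(2885)) = 1/(4357810 + 1) = 1/4357811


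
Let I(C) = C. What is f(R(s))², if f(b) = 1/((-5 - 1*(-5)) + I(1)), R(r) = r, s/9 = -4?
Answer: 1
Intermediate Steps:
s = -36 (s = 9*(-4) = -36)
f(b) = 1 (f(b) = 1/((-5 - 1*(-5)) + 1) = 1/((-5 + 5) + 1) = 1/(0 + 1) = 1/1 = 1)
f(R(s))² = 1² = 1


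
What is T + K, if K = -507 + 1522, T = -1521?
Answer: -506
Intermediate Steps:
K = 1015
T + K = -1521 + 1015 = -506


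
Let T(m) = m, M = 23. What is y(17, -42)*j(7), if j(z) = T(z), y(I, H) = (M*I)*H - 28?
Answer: -115150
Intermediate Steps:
y(I, H) = -28 + 23*H*I (y(I, H) = (23*I)*H - 28 = 23*H*I - 28 = -28 + 23*H*I)
j(z) = z
y(17, -42)*j(7) = (-28 + 23*(-42)*17)*7 = (-28 - 16422)*7 = -16450*7 = -115150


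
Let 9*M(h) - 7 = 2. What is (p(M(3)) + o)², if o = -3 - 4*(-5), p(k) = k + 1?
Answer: 361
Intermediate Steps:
M(h) = 1 (M(h) = 7/9 + (⅑)*2 = 7/9 + 2/9 = 1)
p(k) = 1 + k
o = 17 (o = -3 + 20 = 17)
(p(M(3)) + o)² = ((1 + 1) + 17)² = (2 + 17)² = 19² = 361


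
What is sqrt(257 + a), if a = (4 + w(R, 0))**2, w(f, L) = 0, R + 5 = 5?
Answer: sqrt(273) ≈ 16.523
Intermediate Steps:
R = 0 (R = -5 + 5 = 0)
a = 16 (a = (4 + 0)**2 = 4**2 = 16)
sqrt(257 + a) = sqrt(257 + 16) = sqrt(273)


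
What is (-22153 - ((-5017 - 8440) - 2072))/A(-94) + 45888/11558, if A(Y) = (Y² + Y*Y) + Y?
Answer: 182514768/50791631 ≈ 3.5934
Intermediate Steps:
A(Y) = Y + 2*Y² (A(Y) = (Y² + Y²) + Y = 2*Y² + Y = Y + 2*Y²)
(-22153 - ((-5017 - 8440) - 2072))/A(-94) + 45888/11558 = (-22153 - ((-5017 - 8440) - 2072))/((-94*(1 + 2*(-94)))) + 45888/11558 = (-22153 - (-13457 - 2072))/((-94*(1 - 188))) + 45888*(1/11558) = (-22153 - 1*(-15529))/((-94*(-187))) + 22944/5779 = (-22153 + 15529)/17578 + 22944/5779 = -6624*1/17578 + 22944/5779 = -3312/8789 + 22944/5779 = 182514768/50791631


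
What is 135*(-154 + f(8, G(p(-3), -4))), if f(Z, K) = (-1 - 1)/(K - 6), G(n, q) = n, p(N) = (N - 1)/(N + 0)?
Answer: -145125/7 ≈ -20732.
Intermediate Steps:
p(N) = (-1 + N)/N
f(Z, K) = -2/(-6 + K)
135*(-154 + f(8, G(p(-3), -4))) = 135*(-154 - 2/(-6 + (-1 - 3)/(-3))) = 135*(-154 - 2/(-6 - ⅓*(-4))) = 135*(-154 - 2/(-6 + 4/3)) = 135*(-154 - 2/(-14/3)) = 135*(-154 - 2*(-3/14)) = 135*(-154 + 3/7) = 135*(-1075/7) = -145125/7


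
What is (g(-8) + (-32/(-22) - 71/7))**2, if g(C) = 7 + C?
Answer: 556516/5929 ≈ 93.863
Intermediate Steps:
(g(-8) + (-32/(-22) - 71/7))**2 = ((7 - 8) + (-32/(-22) - 71/7))**2 = (-1 + (-32*(-1/22) - 71*1/7))**2 = (-1 + (16/11 - 71/7))**2 = (-1 - 669/77)**2 = (-746/77)**2 = 556516/5929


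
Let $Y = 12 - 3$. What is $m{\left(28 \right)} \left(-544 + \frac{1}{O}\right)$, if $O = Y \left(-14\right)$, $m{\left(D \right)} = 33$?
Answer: $- \frac{753995}{42} \approx -17952.0$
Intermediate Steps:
$Y = 9$ ($Y = 12 - 3 = 9$)
$O = -126$ ($O = 9 \left(-14\right) = -126$)
$m{\left(28 \right)} \left(-544 + \frac{1}{O}\right) = 33 \left(-544 + \frac{1}{-126}\right) = 33 \left(-544 - \frac{1}{126}\right) = 33 \left(- \frac{68545}{126}\right) = - \frac{753995}{42}$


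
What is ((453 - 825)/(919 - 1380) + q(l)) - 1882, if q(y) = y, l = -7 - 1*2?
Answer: -871379/461 ≈ -1890.2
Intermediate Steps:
l = -9 (l = -7 - 2 = -9)
((453 - 825)/(919 - 1380) + q(l)) - 1882 = ((453 - 825)/(919 - 1380) - 9) - 1882 = (-372/(-461) - 9) - 1882 = (-372*(-1/461) - 9) - 1882 = (372/461 - 9) - 1882 = -3777/461 - 1882 = -871379/461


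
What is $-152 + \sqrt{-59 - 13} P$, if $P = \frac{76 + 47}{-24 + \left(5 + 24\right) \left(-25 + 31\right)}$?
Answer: $-152 + \frac{123 i \sqrt{2}}{25} \approx -152.0 + 6.9579 i$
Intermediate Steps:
$P = \frac{41}{50}$ ($P = \frac{123}{-24 + 29 \cdot 6} = \frac{123}{-24 + 174} = \frac{123}{150} = 123 \cdot \frac{1}{150} = \frac{41}{50} \approx 0.82$)
$-152 + \sqrt{-59 - 13} P = -152 + \sqrt{-59 - 13} \cdot \frac{41}{50} = -152 + \sqrt{-72} \cdot \frac{41}{50} = -152 + 6 i \sqrt{2} \cdot \frac{41}{50} = -152 + \frac{123 i \sqrt{2}}{25}$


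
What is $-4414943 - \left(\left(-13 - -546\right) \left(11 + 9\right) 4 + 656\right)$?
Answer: $-4458239$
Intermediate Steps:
$-4414943 - \left(\left(-13 - -546\right) \left(11 + 9\right) 4 + 656\right) = -4414943 - \left(\left(-13 + 546\right) 20 \cdot 4 + 656\right) = -4414943 - \left(533 \cdot 80 + 656\right) = -4414943 - \left(42640 + 656\right) = -4414943 - 43296 = -4458239$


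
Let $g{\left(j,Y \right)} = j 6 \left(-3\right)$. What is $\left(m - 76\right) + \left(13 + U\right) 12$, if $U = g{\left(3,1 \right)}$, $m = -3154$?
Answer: $-3722$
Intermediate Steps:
$g{\left(j,Y \right)} = - 18 j$ ($g{\left(j,Y \right)} = 6 j \left(-3\right) = - 18 j$)
$U = -54$ ($U = \left(-18\right) 3 = -54$)
$\left(m - 76\right) + \left(13 + U\right) 12 = \left(-3154 - 76\right) + \left(13 - 54\right) 12 = -3230 - 492 = -3722$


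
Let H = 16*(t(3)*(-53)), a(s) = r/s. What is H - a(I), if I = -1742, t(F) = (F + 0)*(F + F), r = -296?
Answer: -13295092/871 ≈ -15264.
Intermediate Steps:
t(F) = 2*F**2 (t(F) = F*(2*F) = 2*F**2)
a(s) = -296/s
H = -15264 (H = 16*((2*3**2)*(-53)) = 16*((2*9)*(-53)) = 16*(18*(-53)) = 16*(-954) = -15264)
H - a(I) = -15264 - (-296)/(-1742) = -15264 - (-296)*(-1)/1742 = -15264 - 1*148/871 = -15264 - 148/871 = -13295092/871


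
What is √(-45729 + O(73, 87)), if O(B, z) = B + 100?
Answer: 2*I*√11389 ≈ 213.44*I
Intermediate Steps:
O(B, z) = 100 + B
√(-45729 + O(73, 87)) = √(-45729 + (100 + 73)) = √(-45729 + 173) = √(-45556) = 2*I*√11389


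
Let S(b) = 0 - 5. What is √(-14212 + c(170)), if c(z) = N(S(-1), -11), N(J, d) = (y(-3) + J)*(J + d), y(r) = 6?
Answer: 2*I*√3557 ≈ 119.28*I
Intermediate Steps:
S(b) = -5
N(J, d) = (6 + J)*(J + d)
c(z) = -16 (c(z) = (-5)² + 6*(-5) + 6*(-11) - 5*(-11) = 25 - 30 - 66 + 55 = -16)
√(-14212 + c(170)) = √(-14212 - 16) = √(-14228) = 2*I*√3557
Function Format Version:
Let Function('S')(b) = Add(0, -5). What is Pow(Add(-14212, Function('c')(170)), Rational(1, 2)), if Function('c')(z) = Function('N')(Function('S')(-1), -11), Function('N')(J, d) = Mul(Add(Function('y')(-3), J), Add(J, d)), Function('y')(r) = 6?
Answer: Mul(2, I, Pow(3557, Rational(1, 2))) ≈ Mul(119.28, I)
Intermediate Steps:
Function('S')(b) = -5
Function('N')(J, d) = Mul(Add(6, J), Add(J, d))
Function('c')(z) = -16 (Function('c')(z) = Add(Pow(-5, 2), Mul(6, -5), Mul(6, -11), Mul(-5, -11)) = Add(25, -30, -66, 55) = -16)
Pow(Add(-14212, Function('c')(170)), Rational(1, 2)) = Pow(Add(-14212, -16), Rational(1, 2)) = Pow(-14228, Rational(1, 2)) = Mul(2, I, Pow(3557, Rational(1, 2)))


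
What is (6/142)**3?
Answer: 27/357911 ≈ 7.5438e-5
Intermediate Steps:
(6/142)**3 = (6*(1/142))**3 = (3/71)**3 = 27/357911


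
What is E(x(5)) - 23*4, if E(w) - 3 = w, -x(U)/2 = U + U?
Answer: -109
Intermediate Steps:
x(U) = -4*U (x(U) = -2*(U + U) = -4*U)
E(w) = 3 + w
E(x(5)) - 23*4 = (3 - 4*5) - 23*4 = (3 - 20) - 92 = -17 - 92 = -109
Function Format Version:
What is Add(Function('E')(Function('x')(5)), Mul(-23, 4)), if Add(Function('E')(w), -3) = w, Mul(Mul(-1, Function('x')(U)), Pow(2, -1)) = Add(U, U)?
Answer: -109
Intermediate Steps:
Function('x')(U) = Mul(-4, U) (Function('x')(U) = Mul(-2, Add(U, U)) = Mul(-2, Mul(2, U)) = Mul(-4, U))
Function('E')(w) = Add(3, w)
Add(Function('E')(Function('x')(5)), Mul(-23, 4)) = Add(Add(3, Mul(-4, 5)), Mul(-23, 4)) = Add(Add(3, -20), -92) = Add(-17, -92) = -109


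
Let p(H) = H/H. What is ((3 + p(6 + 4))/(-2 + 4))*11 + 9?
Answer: 31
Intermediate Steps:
p(H) = 1
((3 + p(6 + 4))/(-2 + 4))*11 + 9 = ((3 + 1)/(-2 + 4))*11 + 9 = (4/2)*11 + 9 = (4*(½))*11 + 9 = 2*11 + 9 = 22 + 9 = 31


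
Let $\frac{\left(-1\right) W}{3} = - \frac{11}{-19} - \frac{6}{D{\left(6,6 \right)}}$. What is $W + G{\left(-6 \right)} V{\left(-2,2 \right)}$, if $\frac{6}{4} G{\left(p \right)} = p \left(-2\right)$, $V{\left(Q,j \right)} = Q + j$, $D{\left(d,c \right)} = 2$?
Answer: $\frac{138}{19} \approx 7.2632$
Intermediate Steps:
$G{\left(p \right)} = - \frac{4 p}{3}$ ($G{\left(p \right)} = \frac{2 p \left(-2\right)}{3} = \frac{2 \left(- 2 p\right)}{3} = - \frac{4 p}{3}$)
$W = \frac{138}{19}$ ($W = - 3 \left(- \frac{11}{-19} - \frac{6}{2}\right) = - 3 \left(\left(-11\right) \left(- \frac{1}{19}\right) - 3\right) = - 3 \left(\frac{11}{19} - 3\right) = \left(-3\right) \left(- \frac{46}{19}\right) = \frac{138}{19} \approx 7.2632$)
$W + G{\left(-6 \right)} V{\left(-2,2 \right)} = \frac{138}{19} + \left(- \frac{4}{3}\right) \left(-6\right) \left(-2 + 2\right) = \frac{138}{19} + 8 \cdot 0 = \frac{138}{19} + 0 = \frac{138}{19}$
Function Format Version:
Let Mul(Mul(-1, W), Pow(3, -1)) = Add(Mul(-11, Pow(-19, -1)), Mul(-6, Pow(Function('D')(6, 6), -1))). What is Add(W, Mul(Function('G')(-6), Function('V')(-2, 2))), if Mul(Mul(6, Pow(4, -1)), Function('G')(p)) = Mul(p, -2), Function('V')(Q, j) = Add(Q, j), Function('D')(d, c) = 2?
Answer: Rational(138, 19) ≈ 7.2632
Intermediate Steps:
Function('G')(p) = Mul(Rational(-4, 3), p) (Function('G')(p) = Mul(Rational(2, 3), Mul(p, -2)) = Mul(Rational(2, 3), Mul(-2, p)) = Mul(Rational(-4, 3), p))
W = Rational(138, 19) (W = Mul(-3, Add(Mul(-11, Pow(-19, -1)), Mul(-6, Pow(2, -1)))) = Mul(-3, Add(Mul(-11, Rational(-1, 19)), Mul(-6, Rational(1, 2)))) = Mul(-3, Add(Rational(11, 19), -3)) = Mul(-3, Rational(-46, 19)) = Rational(138, 19) ≈ 7.2632)
Add(W, Mul(Function('G')(-6), Function('V')(-2, 2))) = Add(Rational(138, 19), Mul(Mul(Rational(-4, 3), -6), Add(-2, 2))) = Add(Rational(138, 19), Mul(8, 0)) = Add(Rational(138, 19), 0) = Rational(138, 19)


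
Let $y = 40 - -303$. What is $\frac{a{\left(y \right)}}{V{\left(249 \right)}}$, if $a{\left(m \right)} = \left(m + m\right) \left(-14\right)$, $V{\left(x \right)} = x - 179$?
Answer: $- \frac{686}{5} \approx -137.2$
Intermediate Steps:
$V{\left(x \right)} = -179 + x$
$y = 343$ ($y = 40 + 303 = 343$)
$a{\left(m \right)} = - 28 m$ ($a{\left(m \right)} = 2 m \left(-14\right) = - 28 m$)
$\frac{a{\left(y \right)}}{V{\left(249 \right)}} = \frac{\left(-28\right) 343}{-179 + 249} = - \frac{9604}{70} = \left(-9604\right) \frac{1}{70} = - \frac{686}{5}$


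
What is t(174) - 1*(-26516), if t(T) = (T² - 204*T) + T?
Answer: 21470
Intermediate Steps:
t(T) = T² - 203*T
t(174) - 1*(-26516) = 174*(-203 + 174) - 1*(-26516) = 174*(-29) + 26516 = -5046 + 26516 = 21470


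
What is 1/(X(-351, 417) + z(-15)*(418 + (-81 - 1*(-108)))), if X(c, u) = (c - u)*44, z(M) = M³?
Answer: -1/1535667 ≈ -6.5118e-7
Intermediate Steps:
X(c, u) = -44*u + 44*c
1/(X(-351, 417) + z(-15)*(418 + (-81 - 1*(-108)))) = 1/((-44*417 + 44*(-351)) + (-15)³*(418 + (-81 - 1*(-108)))) = 1/((-18348 - 15444) - 3375*(418 + (-81 + 108))) = 1/(-33792 - 3375*(418 + 27)) = 1/(-33792 - 3375*445) = 1/(-33792 - 1501875) = 1/(-1535667) = -1/1535667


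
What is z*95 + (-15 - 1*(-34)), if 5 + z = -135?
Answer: -13281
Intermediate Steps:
z = -140 (z = -5 - 135 = -140)
z*95 + (-15 - 1*(-34)) = -140*95 + (-15 - 1*(-34)) = -13300 + (-15 + 34) = -13300 + 19 = -13281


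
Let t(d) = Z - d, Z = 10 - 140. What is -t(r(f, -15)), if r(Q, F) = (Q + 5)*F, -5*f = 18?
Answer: 109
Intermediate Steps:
f = -18/5 (f = -1/5*18 = -18/5 ≈ -3.6000)
Z = -130
r(Q, F) = F*(5 + Q) (r(Q, F) = (5 + Q)*F = F*(5 + Q))
t(d) = -130 - d
-t(r(f, -15)) = -(-130 - (-15)*(5 - 18/5)) = -(-130 - (-15)*7/5) = -(-130 - 1*(-21)) = -(-130 + 21) = -1*(-109) = 109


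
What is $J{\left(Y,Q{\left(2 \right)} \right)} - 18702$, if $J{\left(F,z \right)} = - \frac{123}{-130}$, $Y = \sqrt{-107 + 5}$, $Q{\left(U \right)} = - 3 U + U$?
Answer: $- \frac{2431137}{130} \approx -18701.0$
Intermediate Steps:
$Q{\left(U \right)} = - 2 U$
$Y = i \sqrt{102}$ ($Y = \sqrt{-102} = i \sqrt{102} \approx 10.1 i$)
$J{\left(F,z \right)} = \frac{123}{130}$ ($J{\left(F,z \right)} = \left(-123\right) \left(- \frac{1}{130}\right) = \frac{123}{130}$)
$J{\left(Y,Q{\left(2 \right)} \right)} - 18702 = \frac{123}{130} - 18702 = - \frac{2431137}{130}$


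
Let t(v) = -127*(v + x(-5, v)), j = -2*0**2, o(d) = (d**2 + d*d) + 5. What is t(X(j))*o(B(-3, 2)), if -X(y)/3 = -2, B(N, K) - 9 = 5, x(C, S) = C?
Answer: -50419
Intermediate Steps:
B(N, K) = 14 (B(N, K) = 9 + 5 = 14)
o(d) = 5 + 2*d**2 (o(d) = (d**2 + d**2) + 5 = 2*d**2 + 5 = 5 + 2*d**2)
j = 0 (j = -2*0 = 0)
X(y) = 6 (X(y) = -3*(-2) = 6)
t(v) = 635 - 127*v (t(v) = -127*(v - 5) = -127*(-5 + v) = 635 - 127*v)
t(X(j))*o(B(-3, 2)) = (635 - 127*6)*(5 + 2*14**2) = (635 - 762)*(5 + 2*196) = -127*(5 + 392) = -127*397 = -50419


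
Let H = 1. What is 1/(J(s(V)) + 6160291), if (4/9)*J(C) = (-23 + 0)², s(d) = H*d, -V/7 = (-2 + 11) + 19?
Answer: 4/24645925 ≈ 1.6230e-7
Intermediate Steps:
V = -196 (V = -7*((-2 + 11) + 19) = -7*(9 + 19) = -7*28 = -196)
s(d) = d (s(d) = 1*d = d)
J(C) = 4761/4 (J(C) = 9*(-23 + 0)²/4 = (9/4)*(-23)² = (9/4)*529 = 4761/4)
1/(J(s(V)) + 6160291) = 1/(4761/4 + 6160291) = 1/(24645925/4) = 4/24645925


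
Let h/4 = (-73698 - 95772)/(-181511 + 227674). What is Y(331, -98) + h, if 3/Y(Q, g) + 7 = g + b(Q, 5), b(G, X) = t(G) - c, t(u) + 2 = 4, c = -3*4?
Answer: -4755813/323141 ≈ -14.717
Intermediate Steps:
c = -12
t(u) = 2 (t(u) = -2 + 4 = 2)
b(G, X) = 14 (b(G, X) = 2 - 1*(-12) = 2 + 12 = 14)
Y(Q, g) = 3/(7 + g) (Y(Q, g) = 3/(-7 + (g + 14)) = 3/(-7 + (14 + g)) = 3/(7 + g))
h = -677880/46163 (h = 4*((-73698 - 95772)/(-181511 + 227674)) = 4*(-169470/46163) = -677880/46163 ≈ -14.684)
Y(331, -98) + h = 3/(7 - 98) - 677880/46163 = 3/(-91) - 677880/46163 = 3*(-1/91) - 677880/46163 = -3/91 - 677880/46163 = -4755813/323141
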